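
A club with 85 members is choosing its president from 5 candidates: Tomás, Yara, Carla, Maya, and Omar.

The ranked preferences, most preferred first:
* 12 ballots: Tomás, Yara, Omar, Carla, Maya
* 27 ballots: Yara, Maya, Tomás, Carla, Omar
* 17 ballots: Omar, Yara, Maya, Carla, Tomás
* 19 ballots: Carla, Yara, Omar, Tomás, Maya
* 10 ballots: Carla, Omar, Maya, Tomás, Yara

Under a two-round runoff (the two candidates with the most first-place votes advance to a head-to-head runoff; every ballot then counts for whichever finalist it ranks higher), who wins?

Yara

Round 1 first-place votes: Tomás 12, Yara 27, Carla 29, Maya 0, Omar 17. Carla and Yara advance.
Runoff: Carla is ranked above Yara on 29 ballots, Yara above Carla on 56.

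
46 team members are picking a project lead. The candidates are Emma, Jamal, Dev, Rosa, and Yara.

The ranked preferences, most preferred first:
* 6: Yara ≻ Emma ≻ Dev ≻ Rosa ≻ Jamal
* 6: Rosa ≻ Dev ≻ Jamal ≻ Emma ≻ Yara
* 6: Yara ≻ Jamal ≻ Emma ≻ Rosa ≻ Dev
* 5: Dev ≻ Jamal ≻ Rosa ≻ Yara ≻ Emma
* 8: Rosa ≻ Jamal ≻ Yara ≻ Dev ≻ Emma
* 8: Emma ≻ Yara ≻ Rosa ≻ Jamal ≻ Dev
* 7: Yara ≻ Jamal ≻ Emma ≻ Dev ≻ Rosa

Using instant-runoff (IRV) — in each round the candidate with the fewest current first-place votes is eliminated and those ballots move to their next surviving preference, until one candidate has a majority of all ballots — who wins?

Round 1: Emma 8, Jamal 0, Dev 5, Rosa 14, Yara 19. Jamal eliminated.
Round 2: Emma 8, Dev 5, Rosa 14, Yara 19. Dev eliminated.
Round 3: Emma 8, Rosa 19, Yara 19. Emma eliminated.
Round 4: Rosa 19, Yara 27. Yara has a majority (≥24).

Yara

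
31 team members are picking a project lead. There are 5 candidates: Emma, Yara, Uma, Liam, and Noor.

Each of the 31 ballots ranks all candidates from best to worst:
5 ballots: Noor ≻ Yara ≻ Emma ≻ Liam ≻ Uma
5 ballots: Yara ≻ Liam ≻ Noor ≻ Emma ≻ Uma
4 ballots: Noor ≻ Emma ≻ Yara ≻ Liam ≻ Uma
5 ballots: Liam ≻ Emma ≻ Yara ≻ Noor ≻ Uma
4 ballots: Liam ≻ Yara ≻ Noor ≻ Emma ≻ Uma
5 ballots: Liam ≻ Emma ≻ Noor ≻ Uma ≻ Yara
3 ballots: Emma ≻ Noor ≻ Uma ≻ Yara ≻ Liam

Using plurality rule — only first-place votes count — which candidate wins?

First-place votes: Emma 3, Yara 5, Uma 0, Liam 14, Noor 9.

Liam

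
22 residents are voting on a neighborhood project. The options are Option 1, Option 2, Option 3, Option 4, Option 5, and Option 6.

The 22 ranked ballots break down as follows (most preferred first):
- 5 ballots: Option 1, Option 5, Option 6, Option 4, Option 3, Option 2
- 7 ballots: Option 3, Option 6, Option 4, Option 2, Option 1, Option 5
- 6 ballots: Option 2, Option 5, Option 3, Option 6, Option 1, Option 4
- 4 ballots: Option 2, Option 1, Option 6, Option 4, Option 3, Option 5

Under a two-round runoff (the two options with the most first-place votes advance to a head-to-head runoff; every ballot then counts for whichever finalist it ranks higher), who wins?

Round 1 first-place votes: Option 1 5, Option 2 10, Option 3 7, Option 4 0, Option 5 0, Option 6 0. Option 2 and Option 3 advance.
Runoff: Option 2 is ranked above Option 3 on 10 ballots, Option 3 above Option 2 on 12.

Option 3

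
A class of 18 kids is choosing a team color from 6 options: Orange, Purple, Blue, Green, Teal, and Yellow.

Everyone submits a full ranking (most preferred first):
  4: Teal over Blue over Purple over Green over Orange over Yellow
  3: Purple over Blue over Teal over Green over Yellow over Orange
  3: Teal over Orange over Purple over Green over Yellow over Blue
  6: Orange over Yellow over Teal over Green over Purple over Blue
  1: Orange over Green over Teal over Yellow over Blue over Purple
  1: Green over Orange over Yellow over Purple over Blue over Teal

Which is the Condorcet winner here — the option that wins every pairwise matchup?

Teal

Teal vs Orange: 10–8
Teal vs Purple: 14–4
Teal vs Blue: 14–4
Teal vs Green: 16–2
Teal vs Yellow: 11–7
Teal beats every other option.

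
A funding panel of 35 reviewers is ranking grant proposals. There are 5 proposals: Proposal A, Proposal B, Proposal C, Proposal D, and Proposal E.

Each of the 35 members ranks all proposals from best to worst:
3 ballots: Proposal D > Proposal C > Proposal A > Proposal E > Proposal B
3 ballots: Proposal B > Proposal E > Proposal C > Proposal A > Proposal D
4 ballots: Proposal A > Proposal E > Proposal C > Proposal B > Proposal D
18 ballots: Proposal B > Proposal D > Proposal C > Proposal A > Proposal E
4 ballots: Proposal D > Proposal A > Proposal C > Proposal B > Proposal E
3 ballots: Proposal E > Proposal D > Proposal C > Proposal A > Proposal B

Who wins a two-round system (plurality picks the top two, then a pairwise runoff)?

Round 1 first-place votes: Proposal A 4, Proposal B 21, Proposal C 0, Proposal D 7, Proposal E 3. Proposal B and Proposal D advance.
Runoff: Proposal B is ranked above Proposal D on 25 ballots, Proposal D above Proposal B on 10.

Proposal B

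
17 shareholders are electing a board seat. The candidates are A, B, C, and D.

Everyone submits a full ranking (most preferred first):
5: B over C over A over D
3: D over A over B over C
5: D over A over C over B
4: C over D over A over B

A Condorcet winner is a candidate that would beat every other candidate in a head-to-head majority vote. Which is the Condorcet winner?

C vs A: 9–8
C vs B: 9–8
C vs D: 9–8
C beats every other candidate.

C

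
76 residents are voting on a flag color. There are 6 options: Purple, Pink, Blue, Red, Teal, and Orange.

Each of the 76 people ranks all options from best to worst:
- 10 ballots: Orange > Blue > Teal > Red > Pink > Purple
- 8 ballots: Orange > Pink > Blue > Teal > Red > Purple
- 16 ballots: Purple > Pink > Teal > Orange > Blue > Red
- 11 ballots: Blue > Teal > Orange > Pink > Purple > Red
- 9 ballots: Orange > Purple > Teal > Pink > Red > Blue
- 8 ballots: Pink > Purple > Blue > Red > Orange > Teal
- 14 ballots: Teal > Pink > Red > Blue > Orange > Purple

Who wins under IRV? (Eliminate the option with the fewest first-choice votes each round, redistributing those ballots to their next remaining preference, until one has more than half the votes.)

Teal

Round 1: Purple 16, Pink 8, Blue 11, Red 0, Teal 14, Orange 27. Red eliminated.
Round 2: Purple 16, Pink 8, Blue 11, Teal 14, Orange 27. Pink eliminated.
Round 3: Purple 24, Blue 11, Teal 14, Orange 27. Blue eliminated.
Round 4: Purple 24, Teal 25, Orange 27. Purple eliminated.
Round 5: Teal 41, Orange 35. Teal has a majority (≥39).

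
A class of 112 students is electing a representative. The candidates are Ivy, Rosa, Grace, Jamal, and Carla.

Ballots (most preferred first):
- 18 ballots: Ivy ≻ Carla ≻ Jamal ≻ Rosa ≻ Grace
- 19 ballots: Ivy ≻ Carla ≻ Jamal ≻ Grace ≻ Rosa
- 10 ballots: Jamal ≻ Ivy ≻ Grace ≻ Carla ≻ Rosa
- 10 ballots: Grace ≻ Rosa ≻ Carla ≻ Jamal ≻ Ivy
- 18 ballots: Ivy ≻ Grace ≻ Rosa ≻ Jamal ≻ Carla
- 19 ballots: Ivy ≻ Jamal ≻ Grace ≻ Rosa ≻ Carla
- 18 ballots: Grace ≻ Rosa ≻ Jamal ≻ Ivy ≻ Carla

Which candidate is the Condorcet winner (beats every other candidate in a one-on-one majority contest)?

Ivy vs Rosa: 84–28
Ivy vs Grace: 84–28
Ivy vs Jamal: 74–38
Ivy vs Carla: 102–10
Ivy beats every other candidate.

Ivy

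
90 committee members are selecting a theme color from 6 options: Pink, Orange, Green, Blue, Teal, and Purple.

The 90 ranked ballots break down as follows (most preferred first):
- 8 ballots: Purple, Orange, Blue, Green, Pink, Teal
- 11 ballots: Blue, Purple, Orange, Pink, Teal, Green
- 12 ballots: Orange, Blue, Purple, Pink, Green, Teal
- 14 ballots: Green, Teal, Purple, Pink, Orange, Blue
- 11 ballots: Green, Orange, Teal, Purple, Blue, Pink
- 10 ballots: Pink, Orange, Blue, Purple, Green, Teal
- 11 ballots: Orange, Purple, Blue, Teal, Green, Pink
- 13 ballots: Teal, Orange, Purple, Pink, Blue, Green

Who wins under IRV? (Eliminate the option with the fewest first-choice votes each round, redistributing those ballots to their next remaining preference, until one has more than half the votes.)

Orange

Round 1: Pink 10, Orange 23, Green 25, Blue 11, Teal 13, Purple 8. Purple eliminated.
Round 2: Pink 10, Orange 31, Green 25, Blue 11, Teal 13. Pink eliminated.
Round 3: Orange 41, Green 25, Blue 11, Teal 13. Blue eliminated.
Round 4: Orange 52, Green 25, Teal 13. Orange has a majority (≥46).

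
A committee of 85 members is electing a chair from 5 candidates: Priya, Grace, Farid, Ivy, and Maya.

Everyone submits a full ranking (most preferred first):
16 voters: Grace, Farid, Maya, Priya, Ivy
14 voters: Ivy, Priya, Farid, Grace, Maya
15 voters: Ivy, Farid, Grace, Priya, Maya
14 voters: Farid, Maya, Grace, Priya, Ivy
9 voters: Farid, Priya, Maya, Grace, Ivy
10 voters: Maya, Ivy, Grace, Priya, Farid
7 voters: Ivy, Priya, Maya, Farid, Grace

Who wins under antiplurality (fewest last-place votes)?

Priya

Last-place votes: Priya 0, Grace 7, Farid 10, Ivy 39, Maya 29.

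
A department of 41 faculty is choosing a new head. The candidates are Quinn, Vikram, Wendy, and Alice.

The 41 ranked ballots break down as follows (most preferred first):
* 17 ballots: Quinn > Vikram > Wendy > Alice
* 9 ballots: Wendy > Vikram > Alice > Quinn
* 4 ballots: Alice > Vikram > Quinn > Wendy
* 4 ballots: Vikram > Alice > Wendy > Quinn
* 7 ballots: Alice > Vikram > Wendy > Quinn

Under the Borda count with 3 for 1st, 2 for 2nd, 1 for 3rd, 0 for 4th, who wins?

Quinn: 17×3 + 9×0 + 4×1 + 4×0 + 7×0 = 55
Vikram: 17×2 + 9×2 + 4×2 + 4×3 + 7×2 = 86
Wendy: 17×1 + 9×3 + 4×0 + 4×1 + 7×1 = 55
Alice: 17×0 + 9×1 + 4×3 + 4×2 + 7×3 = 50

Vikram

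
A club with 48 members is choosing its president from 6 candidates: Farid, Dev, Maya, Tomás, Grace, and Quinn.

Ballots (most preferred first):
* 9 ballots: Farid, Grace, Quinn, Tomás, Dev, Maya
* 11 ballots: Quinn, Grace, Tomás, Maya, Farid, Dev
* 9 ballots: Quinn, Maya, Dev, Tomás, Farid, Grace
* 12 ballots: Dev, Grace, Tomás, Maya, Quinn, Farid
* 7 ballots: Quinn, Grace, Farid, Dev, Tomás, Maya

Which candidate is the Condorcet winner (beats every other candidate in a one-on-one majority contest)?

Quinn

Quinn vs Farid: 39–9
Quinn vs Dev: 36–12
Quinn vs Maya: 36–12
Quinn vs Tomás: 36–12
Quinn vs Grace: 27–21
Quinn beats every other candidate.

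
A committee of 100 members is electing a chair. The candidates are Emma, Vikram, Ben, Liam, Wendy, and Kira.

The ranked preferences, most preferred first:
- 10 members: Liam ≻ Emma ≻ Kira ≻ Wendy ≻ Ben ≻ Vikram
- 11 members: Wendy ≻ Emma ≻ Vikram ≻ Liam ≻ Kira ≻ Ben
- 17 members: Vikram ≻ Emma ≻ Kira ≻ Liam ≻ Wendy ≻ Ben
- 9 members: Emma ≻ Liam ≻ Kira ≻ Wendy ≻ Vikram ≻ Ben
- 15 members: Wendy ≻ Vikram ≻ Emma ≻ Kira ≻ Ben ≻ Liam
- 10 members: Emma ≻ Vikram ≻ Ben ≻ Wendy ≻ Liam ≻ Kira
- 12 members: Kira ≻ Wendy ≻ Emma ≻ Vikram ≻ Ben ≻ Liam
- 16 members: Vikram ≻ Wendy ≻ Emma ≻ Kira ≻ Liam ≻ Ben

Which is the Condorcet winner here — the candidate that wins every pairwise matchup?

Wendy vs Emma: 54–46
Wendy vs Vikram: 57–43
Wendy vs Ben: 90–10
Wendy vs Liam: 64–36
Wendy vs Kira: 52–48
Wendy beats every other candidate.

Wendy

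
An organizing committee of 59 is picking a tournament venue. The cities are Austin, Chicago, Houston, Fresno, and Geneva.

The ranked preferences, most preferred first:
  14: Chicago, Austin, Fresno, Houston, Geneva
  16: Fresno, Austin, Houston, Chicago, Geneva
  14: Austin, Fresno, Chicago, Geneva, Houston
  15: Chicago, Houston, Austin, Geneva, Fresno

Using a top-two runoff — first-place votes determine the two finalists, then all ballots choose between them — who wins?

Fresno

Round 1 first-place votes: Austin 14, Chicago 29, Houston 0, Fresno 16, Geneva 0. Chicago and Fresno advance.
Runoff: Chicago is ranked above Fresno on 29 ballots, Fresno above Chicago on 30.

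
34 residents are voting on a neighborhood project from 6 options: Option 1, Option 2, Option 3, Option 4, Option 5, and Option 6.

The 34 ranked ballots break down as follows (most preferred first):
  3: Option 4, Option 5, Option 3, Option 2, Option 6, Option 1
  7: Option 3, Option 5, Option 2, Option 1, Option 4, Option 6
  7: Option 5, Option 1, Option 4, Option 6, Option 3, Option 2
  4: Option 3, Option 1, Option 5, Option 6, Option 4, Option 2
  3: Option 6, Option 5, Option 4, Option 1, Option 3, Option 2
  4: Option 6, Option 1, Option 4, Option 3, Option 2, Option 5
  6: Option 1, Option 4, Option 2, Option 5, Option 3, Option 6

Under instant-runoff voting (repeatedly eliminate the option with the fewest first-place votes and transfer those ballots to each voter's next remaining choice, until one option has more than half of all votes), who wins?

Option 5

Round 1: Option 1 6, Option 2 0, Option 3 11, Option 4 3, Option 5 7, Option 6 7. Option 2 eliminated.
Round 2: Option 1 6, Option 3 11, Option 4 3, Option 5 7, Option 6 7. Option 4 eliminated.
Round 3: Option 1 6, Option 3 11, Option 5 10, Option 6 7. Option 1 eliminated.
Round 4: Option 3 11, Option 5 16, Option 6 7. Option 6 eliminated.
Round 5: Option 3 15, Option 5 19. Option 5 has a majority (≥18).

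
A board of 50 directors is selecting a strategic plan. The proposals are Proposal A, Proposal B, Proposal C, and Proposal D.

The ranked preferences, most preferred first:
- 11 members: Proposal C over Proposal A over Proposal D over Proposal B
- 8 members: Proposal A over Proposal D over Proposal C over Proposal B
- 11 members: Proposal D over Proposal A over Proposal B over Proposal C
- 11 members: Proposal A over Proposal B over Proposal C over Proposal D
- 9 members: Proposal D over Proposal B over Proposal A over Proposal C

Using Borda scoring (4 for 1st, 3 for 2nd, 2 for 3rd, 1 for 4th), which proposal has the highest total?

Proposal A

Proposal A: 11×3 + 8×4 + 11×3 + 11×4 + 9×2 = 160
Proposal B: 11×1 + 8×1 + 11×2 + 11×3 + 9×3 = 101
Proposal C: 11×4 + 8×2 + 11×1 + 11×2 + 9×1 = 102
Proposal D: 11×2 + 8×3 + 11×4 + 11×1 + 9×4 = 137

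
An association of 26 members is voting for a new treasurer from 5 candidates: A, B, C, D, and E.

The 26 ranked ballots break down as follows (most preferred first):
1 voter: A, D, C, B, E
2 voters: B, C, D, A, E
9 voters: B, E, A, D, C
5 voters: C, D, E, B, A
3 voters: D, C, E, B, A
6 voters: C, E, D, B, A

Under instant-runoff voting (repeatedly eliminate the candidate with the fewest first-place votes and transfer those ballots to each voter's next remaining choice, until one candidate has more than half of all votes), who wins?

Round 1: A 1, B 11, C 11, D 3, E 0. E eliminated.
Round 2: A 1, B 11, C 11, D 3. A eliminated.
Round 3: B 11, C 11, D 4. D eliminated.
Round 4: B 11, C 15. C has a majority (≥14).

C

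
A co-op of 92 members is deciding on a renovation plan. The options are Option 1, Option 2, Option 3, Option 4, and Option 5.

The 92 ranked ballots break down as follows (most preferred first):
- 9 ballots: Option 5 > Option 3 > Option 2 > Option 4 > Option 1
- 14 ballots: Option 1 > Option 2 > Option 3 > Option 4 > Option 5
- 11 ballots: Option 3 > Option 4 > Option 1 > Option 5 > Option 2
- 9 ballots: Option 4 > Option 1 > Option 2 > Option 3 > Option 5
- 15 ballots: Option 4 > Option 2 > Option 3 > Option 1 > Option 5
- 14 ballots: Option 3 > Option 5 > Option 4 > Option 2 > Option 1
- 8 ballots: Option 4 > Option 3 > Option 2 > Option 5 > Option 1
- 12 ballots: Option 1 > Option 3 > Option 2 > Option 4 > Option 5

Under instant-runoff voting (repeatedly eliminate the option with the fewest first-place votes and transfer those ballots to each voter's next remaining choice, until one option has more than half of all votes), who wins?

Round 1: Option 1 26, Option 2 0, Option 3 25, Option 4 32, Option 5 9. Option 2 eliminated.
Round 2: Option 1 26, Option 3 25, Option 4 32, Option 5 9. Option 5 eliminated.
Round 3: Option 1 26, Option 3 34, Option 4 32. Option 1 eliminated.
Round 4: Option 3 60, Option 4 32. Option 3 has a majority (≥47).

Option 3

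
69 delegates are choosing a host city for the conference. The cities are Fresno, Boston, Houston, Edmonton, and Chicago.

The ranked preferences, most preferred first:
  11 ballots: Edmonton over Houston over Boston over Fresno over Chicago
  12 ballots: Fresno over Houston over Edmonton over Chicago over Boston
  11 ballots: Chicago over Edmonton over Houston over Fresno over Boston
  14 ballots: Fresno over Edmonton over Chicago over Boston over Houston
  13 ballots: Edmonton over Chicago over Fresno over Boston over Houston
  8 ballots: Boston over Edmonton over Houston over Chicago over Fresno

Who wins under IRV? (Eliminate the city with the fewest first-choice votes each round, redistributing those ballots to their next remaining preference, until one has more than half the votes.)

Round 1: Fresno 26, Boston 8, Houston 0, Edmonton 24, Chicago 11. Houston eliminated.
Round 2: Fresno 26, Boston 8, Edmonton 24, Chicago 11. Boston eliminated.
Round 3: Fresno 26, Edmonton 32, Chicago 11. Chicago eliminated.
Round 4: Fresno 26, Edmonton 43. Edmonton has a majority (≥35).

Edmonton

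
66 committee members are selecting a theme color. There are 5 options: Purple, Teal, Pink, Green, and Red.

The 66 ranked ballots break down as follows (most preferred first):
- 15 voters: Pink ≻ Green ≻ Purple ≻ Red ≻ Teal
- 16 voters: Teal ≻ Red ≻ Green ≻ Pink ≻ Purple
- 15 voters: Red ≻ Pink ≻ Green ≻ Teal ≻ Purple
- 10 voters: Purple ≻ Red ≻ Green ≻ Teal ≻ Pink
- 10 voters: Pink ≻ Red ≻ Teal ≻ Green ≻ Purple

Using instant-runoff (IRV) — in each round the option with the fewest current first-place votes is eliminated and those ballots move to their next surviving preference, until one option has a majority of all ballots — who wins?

Round 1: Purple 10, Teal 16, Pink 25, Green 0, Red 15. Green eliminated.
Round 2: Purple 10, Teal 16, Pink 25, Red 15. Purple eliminated.
Round 3: Teal 16, Pink 25, Red 25. Teal eliminated.
Round 4: Pink 25, Red 41. Red has a majority (≥34).

Red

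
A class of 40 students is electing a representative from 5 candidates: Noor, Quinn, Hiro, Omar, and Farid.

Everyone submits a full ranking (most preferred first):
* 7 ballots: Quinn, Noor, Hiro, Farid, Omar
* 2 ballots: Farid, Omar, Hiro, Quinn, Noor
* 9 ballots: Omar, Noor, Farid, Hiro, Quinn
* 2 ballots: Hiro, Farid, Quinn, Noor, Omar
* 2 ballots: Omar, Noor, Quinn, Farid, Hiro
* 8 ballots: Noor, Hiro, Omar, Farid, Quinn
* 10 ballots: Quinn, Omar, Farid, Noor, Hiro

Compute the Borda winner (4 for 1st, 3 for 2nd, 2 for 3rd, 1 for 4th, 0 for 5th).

Noor

Noor: 7×3 + 2×0 + 9×3 + 2×1 + 2×3 + 8×4 + 10×1 = 98
Quinn: 7×4 + 2×1 + 9×0 + 2×2 + 2×2 + 8×0 + 10×4 = 78
Hiro: 7×2 + 2×2 + 9×1 + 2×4 + 2×0 + 8×3 + 10×0 = 59
Omar: 7×0 + 2×3 + 9×4 + 2×0 + 2×4 + 8×2 + 10×3 = 96
Farid: 7×1 + 2×4 + 9×2 + 2×3 + 2×1 + 8×1 + 10×2 = 69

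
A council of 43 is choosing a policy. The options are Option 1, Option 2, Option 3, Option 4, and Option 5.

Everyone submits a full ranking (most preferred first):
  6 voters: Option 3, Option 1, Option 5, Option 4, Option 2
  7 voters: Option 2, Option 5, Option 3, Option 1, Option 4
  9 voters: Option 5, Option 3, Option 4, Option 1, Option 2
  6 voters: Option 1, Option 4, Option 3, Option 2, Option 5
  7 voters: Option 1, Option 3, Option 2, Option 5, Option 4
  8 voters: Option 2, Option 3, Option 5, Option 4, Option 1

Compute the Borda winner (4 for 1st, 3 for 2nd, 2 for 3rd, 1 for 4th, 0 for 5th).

Option 3

Option 1: 6×3 + 7×1 + 9×1 + 6×4 + 7×4 + 8×0 = 86
Option 2: 6×0 + 7×4 + 9×0 + 6×1 + 7×2 + 8×4 = 80
Option 3: 6×4 + 7×2 + 9×3 + 6×2 + 7×3 + 8×3 = 122
Option 4: 6×1 + 7×0 + 9×2 + 6×3 + 7×0 + 8×1 = 50
Option 5: 6×2 + 7×3 + 9×4 + 6×0 + 7×1 + 8×2 = 92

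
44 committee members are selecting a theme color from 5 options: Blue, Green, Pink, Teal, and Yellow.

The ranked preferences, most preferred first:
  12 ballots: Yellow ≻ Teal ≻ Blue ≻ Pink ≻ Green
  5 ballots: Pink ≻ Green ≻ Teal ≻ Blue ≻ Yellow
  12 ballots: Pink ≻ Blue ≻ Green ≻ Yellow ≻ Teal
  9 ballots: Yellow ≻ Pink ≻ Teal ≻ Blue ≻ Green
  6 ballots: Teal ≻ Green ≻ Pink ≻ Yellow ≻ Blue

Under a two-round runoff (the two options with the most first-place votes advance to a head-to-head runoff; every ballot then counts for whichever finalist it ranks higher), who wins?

Pink

Round 1 first-place votes: Blue 0, Green 0, Pink 17, Teal 6, Yellow 21. Yellow and Pink advance.
Runoff: Yellow is ranked above Pink on 21 ballots, Pink above Yellow on 23.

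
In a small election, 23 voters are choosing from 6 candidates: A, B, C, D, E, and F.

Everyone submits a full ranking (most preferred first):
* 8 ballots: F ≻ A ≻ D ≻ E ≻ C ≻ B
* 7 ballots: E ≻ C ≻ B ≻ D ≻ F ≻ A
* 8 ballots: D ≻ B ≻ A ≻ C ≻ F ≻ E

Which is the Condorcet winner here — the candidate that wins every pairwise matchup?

D

D vs A: 15–8
D vs B: 16–7
D vs C: 16–7
D vs E: 16–7
D vs F: 15–8
D beats every other candidate.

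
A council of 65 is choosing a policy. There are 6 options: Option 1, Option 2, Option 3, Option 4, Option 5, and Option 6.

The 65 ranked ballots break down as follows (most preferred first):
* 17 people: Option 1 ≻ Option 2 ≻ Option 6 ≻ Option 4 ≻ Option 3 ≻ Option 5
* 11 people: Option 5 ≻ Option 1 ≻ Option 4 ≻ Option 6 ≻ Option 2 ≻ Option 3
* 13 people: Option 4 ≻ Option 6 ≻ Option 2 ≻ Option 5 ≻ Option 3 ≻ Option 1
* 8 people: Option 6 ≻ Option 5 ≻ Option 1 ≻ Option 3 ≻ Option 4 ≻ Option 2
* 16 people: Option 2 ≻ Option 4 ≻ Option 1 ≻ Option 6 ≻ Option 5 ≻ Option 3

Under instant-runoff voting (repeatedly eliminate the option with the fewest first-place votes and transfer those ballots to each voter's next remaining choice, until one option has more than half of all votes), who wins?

Option 2

Round 1: Option 1 17, Option 2 16, Option 3 0, Option 4 13, Option 5 11, Option 6 8. Option 3 eliminated.
Round 2: Option 1 17, Option 2 16, Option 4 13, Option 5 11, Option 6 8. Option 6 eliminated.
Round 3: Option 1 17, Option 2 16, Option 4 13, Option 5 19. Option 4 eliminated.
Round 4: Option 1 17, Option 2 29, Option 5 19. Option 1 eliminated.
Round 5: Option 2 46, Option 5 19. Option 2 has a majority (≥33).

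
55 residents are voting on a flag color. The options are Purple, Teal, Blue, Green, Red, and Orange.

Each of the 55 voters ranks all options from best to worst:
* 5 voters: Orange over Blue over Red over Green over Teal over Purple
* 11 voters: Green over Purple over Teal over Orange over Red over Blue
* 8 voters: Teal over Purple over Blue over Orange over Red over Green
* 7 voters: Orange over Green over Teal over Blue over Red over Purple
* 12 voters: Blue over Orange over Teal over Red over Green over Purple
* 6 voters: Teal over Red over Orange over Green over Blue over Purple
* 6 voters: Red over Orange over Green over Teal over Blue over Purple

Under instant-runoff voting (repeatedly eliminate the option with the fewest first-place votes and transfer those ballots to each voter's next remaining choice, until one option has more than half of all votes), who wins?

Orange

Round 1: Purple 0, Teal 14, Blue 12, Green 11, Red 6, Orange 12. Purple eliminated.
Round 2: Teal 14, Blue 12, Green 11, Red 6, Orange 12. Red eliminated.
Round 3: Teal 14, Blue 12, Green 11, Orange 18. Green eliminated.
Round 4: Teal 25, Blue 12, Orange 18. Blue eliminated.
Round 5: Teal 25, Orange 30. Orange has a majority (≥28).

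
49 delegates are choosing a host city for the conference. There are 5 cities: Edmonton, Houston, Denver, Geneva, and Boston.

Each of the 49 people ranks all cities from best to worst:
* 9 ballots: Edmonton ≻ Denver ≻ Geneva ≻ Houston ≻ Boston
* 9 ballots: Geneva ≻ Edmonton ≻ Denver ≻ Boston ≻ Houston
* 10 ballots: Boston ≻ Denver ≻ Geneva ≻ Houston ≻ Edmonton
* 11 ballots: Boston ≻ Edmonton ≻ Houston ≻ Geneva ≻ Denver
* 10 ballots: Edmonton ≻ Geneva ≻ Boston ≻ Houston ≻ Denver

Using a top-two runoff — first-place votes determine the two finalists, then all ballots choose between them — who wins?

Edmonton

Round 1 first-place votes: Edmonton 19, Houston 0, Denver 0, Geneva 9, Boston 21. Boston and Edmonton advance.
Runoff: Boston is ranked above Edmonton on 21 ballots, Edmonton above Boston on 28.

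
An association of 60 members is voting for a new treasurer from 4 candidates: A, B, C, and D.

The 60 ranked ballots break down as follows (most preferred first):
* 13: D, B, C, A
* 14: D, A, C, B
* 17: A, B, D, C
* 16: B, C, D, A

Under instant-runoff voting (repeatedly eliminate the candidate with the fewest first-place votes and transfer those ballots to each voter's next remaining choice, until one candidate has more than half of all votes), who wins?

D

Round 1: A 17, B 16, C 0, D 27. C eliminated.
Round 2: A 17, B 16, D 27. B eliminated.
Round 3: A 17, D 43. D has a majority (≥31).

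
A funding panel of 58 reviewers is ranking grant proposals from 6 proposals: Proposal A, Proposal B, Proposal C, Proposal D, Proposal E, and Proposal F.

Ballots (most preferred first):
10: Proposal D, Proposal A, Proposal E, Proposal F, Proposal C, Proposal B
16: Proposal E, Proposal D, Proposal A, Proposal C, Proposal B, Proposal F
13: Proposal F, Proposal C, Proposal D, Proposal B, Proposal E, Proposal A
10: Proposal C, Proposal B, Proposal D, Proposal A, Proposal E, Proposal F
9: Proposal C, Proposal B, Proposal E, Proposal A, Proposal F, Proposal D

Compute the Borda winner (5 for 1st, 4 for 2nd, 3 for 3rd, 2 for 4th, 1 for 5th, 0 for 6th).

Proposal C

Proposal A: 10×4 + 16×3 + 13×0 + 10×2 + 9×2 = 126
Proposal B: 10×0 + 16×1 + 13×2 + 10×4 + 9×4 = 118
Proposal C: 10×1 + 16×2 + 13×4 + 10×5 + 9×5 = 189
Proposal D: 10×5 + 16×4 + 13×3 + 10×3 + 9×0 = 183
Proposal E: 10×3 + 16×5 + 13×1 + 10×1 + 9×3 = 160
Proposal F: 10×2 + 16×0 + 13×5 + 10×0 + 9×1 = 94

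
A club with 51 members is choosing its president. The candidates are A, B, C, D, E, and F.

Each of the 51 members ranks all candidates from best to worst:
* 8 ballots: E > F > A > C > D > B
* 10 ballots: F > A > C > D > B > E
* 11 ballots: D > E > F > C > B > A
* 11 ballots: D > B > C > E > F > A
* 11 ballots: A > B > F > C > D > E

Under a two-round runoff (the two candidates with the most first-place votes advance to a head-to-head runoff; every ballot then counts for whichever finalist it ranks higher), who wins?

A

Round 1 first-place votes: A 11, B 0, C 0, D 22, E 8, F 10. D and A advance.
Runoff: D is ranked above A on 22 ballots, A above D on 29.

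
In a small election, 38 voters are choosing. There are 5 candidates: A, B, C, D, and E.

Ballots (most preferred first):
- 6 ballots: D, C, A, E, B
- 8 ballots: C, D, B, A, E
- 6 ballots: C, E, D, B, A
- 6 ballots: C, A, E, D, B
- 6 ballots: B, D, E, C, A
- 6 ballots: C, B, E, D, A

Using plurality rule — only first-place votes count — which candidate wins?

First-place votes: A 0, B 6, C 26, D 6, E 0.

C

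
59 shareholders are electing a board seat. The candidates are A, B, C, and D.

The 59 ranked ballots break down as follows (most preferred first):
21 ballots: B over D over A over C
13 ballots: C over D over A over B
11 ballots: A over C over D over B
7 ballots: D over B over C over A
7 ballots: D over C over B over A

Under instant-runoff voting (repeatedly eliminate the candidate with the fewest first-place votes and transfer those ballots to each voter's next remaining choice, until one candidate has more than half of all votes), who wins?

C

Round 1: A 11, B 21, C 13, D 14. A eliminated.
Round 2: B 21, C 24, D 14. D eliminated.
Round 3: B 28, C 31. C has a majority (≥30).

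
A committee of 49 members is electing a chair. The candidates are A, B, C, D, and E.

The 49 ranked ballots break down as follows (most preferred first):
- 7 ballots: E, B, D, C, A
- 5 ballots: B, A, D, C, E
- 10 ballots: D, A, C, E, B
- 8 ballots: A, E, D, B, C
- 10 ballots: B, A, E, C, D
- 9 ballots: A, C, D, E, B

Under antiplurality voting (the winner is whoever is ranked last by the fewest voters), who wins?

E

Last-place votes: A 7, B 19, C 8, D 10, E 5.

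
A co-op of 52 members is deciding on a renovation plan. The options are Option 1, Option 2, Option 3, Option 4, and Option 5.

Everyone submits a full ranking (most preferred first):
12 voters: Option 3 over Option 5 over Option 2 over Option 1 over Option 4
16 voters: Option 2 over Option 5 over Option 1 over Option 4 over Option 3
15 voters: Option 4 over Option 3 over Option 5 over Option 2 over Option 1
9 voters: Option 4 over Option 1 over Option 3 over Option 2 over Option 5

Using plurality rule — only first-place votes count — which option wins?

First-place votes: Option 1 0, Option 2 16, Option 3 12, Option 4 24, Option 5 0.

Option 4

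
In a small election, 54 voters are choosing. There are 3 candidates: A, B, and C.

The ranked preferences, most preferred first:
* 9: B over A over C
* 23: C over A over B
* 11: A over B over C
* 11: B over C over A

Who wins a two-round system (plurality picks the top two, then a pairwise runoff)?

B

Round 1 first-place votes: A 11, B 20, C 23. C and B advance.
Runoff: C is ranked above B on 23 ballots, B above C on 31.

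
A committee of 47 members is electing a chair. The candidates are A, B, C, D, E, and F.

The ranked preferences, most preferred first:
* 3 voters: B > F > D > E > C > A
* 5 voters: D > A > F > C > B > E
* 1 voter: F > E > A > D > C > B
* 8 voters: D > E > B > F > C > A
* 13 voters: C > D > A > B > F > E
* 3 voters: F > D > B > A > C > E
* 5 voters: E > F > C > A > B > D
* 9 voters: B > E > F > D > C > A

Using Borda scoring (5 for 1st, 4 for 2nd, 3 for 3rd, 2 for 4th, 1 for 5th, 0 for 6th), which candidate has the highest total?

A: 3×0 + 5×4 + 1×3 + 8×0 + 13×3 + 3×2 + 5×2 + 9×0 = 78
B: 3×5 + 5×1 + 1×0 + 8×3 + 13×2 + 3×3 + 5×1 + 9×5 = 129
C: 3×1 + 5×2 + 1×1 + 8×1 + 13×5 + 3×1 + 5×3 + 9×1 = 114
D: 3×3 + 5×5 + 1×2 + 8×5 + 13×4 + 3×4 + 5×0 + 9×2 = 158
E: 3×2 + 5×0 + 1×4 + 8×4 + 13×0 + 3×0 + 5×5 + 9×4 = 103
F: 3×4 + 5×3 + 1×5 + 8×2 + 13×1 + 3×5 + 5×4 + 9×3 = 123

D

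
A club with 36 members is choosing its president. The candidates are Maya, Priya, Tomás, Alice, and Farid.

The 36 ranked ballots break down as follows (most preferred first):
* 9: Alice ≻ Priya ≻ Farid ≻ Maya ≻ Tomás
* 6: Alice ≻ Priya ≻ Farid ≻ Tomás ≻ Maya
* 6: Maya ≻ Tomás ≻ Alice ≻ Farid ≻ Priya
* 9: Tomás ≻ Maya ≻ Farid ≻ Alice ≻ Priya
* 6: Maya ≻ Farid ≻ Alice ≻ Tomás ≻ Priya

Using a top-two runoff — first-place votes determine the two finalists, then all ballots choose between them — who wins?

Maya

Round 1 first-place votes: Maya 12, Priya 0, Tomás 9, Alice 15, Farid 0. Alice and Maya advance.
Runoff: Alice is ranked above Maya on 15 ballots, Maya above Alice on 21.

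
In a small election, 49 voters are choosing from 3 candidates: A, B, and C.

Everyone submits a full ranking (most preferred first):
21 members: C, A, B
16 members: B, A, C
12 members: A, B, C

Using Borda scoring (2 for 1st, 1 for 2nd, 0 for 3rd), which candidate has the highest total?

A: 21×1 + 16×1 + 12×2 = 61
B: 21×0 + 16×2 + 12×1 = 44
C: 21×2 + 16×0 + 12×0 = 42

A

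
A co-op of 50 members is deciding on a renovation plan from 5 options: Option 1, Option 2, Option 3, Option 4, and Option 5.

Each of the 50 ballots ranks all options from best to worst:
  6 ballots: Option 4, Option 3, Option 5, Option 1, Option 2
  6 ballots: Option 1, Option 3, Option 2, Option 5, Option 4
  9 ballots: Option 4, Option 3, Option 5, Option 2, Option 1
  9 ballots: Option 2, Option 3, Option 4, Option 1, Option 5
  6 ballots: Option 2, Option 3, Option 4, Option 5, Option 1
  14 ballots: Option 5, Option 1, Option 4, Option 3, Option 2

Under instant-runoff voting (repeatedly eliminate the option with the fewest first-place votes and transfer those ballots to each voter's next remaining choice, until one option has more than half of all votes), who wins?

Option 4

Round 1: Option 1 6, Option 2 15, Option 3 0, Option 4 15, Option 5 14. Option 3 eliminated.
Round 2: Option 1 6, Option 2 15, Option 4 15, Option 5 14. Option 1 eliminated.
Round 3: Option 2 21, Option 4 15, Option 5 14. Option 5 eliminated.
Round 4: Option 2 21, Option 4 29. Option 4 has a majority (≥26).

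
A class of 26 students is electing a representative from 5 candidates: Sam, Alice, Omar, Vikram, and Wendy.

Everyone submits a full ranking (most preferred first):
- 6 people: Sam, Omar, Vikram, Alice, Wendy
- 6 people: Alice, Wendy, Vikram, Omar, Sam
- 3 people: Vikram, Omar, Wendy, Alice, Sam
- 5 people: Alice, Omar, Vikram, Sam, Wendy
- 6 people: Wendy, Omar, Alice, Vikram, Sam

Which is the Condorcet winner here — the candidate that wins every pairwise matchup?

Omar vs Sam: 20–6
Omar vs Alice: 15–11
Omar vs Vikram: 17–9
Omar vs Wendy: 14–12
Omar beats every other candidate.

Omar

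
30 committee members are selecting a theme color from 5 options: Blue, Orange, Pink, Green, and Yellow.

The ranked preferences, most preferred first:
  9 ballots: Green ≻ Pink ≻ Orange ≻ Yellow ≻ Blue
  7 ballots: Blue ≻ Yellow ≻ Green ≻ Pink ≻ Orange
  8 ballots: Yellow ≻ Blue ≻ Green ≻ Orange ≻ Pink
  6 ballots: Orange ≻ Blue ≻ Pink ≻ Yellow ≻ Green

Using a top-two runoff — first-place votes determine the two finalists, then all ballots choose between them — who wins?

Round 1 first-place votes: Blue 7, Orange 6, Pink 0, Green 9, Yellow 8. Green and Yellow advance.
Runoff: Green is ranked above Yellow on 9 ballots, Yellow above Green on 21.

Yellow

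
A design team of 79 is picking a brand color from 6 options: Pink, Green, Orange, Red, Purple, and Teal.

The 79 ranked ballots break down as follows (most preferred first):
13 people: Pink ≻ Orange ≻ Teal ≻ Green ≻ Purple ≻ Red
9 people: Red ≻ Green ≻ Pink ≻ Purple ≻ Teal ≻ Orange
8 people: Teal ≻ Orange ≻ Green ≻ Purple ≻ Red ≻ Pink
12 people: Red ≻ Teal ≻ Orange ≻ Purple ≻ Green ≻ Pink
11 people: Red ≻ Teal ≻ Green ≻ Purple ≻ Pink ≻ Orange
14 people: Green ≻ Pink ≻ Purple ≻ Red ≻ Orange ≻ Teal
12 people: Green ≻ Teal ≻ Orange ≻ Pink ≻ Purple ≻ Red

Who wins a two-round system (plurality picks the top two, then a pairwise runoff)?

Green

Round 1 first-place votes: Pink 13, Green 26, Orange 0, Red 32, Purple 0, Teal 8. Red and Green advance.
Runoff: Red is ranked above Green on 32 ballots, Green above Red on 47.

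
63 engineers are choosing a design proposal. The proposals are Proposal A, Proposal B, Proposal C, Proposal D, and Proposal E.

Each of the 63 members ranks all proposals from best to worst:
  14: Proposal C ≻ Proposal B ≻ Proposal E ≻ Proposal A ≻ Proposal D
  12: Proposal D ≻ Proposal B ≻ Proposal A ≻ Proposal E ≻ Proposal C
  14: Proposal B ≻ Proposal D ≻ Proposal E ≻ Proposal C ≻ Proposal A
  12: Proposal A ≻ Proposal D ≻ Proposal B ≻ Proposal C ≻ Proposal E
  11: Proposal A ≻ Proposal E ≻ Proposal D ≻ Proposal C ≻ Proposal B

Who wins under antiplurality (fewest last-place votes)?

Last-place votes: Proposal A 14, Proposal B 11, Proposal C 12, Proposal D 14, Proposal E 12.

Proposal B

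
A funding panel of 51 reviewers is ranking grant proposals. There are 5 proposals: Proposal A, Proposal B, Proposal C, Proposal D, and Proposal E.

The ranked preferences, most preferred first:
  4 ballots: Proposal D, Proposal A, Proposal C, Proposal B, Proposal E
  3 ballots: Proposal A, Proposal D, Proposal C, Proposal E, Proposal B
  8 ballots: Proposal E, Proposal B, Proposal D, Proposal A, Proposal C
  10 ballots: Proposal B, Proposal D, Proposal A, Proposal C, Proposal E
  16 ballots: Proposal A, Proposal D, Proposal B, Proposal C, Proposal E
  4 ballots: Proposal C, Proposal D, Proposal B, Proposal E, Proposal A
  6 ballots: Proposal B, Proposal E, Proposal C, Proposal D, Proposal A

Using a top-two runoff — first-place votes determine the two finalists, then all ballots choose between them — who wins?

Round 1 first-place votes: Proposal A 19, Proposal B 16, Proposal C 4, Proposal D 4, Proposal E 8. Proposal A and Proposal B advance.
Runoff: Proposal A is ranked above Proposal B on 23 ballots, Proposal B above Proposal A on 28.

Proposal B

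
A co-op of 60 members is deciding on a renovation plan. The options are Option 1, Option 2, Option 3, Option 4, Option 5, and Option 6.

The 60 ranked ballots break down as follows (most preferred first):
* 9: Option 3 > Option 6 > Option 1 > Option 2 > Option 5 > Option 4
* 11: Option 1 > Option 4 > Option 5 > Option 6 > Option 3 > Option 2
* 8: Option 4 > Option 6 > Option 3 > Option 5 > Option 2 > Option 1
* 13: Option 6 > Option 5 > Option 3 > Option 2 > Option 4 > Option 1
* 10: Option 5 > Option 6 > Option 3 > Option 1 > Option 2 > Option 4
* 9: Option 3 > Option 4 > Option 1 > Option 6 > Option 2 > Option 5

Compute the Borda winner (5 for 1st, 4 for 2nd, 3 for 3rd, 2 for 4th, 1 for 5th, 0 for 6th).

Option 1: 9×3 + 11×5 + 8×0 + 13×0 + 10×2 + 9×3 = 129
Option 2: 9×2 + 11×0 + 8×1 + 13×2 + 10×1 + 9×1 = 71
Option 3: 9×5 + 11×1 + 8×3 + 13×3 + 10×3 + 9×5 = 194
Option 4: 9×0 + 11×4 + 8×5 + 13×1 + 10×0 + 9×4 = 133
Option 5: 9×1 + 11×3 + 8×2 + 13×4 + 10×5 + 9×0 = 160
Option 6: 9×4 + 11×2 + 8×4 + 13×5 + 10×4 + 9×2 = 213

Option 6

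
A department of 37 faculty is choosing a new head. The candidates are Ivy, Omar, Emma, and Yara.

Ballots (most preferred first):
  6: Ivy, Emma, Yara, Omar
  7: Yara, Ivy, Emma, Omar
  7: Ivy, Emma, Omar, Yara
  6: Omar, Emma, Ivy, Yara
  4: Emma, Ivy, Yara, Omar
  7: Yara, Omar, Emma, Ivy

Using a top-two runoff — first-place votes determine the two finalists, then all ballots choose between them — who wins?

Round 1 first-place votes: Ivy 13, Omar 6, Emma 4, Yara 14. Yara and Ivy advance.
Runoff: Yara is ranked above Ivy on 14 ballots, Ivy above Yara on 23.

Ivy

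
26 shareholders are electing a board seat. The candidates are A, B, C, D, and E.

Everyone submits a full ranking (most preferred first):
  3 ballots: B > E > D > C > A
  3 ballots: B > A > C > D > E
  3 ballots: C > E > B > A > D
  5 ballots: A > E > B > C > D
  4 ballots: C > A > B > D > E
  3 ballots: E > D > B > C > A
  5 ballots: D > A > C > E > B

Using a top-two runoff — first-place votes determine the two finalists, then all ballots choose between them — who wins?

Round 1 first-place votes: A 5, B 6, C 7, D 5, E 3. C and B advance.
Runoff: C is ranked above B on 12 ballots, B above C on 14.

B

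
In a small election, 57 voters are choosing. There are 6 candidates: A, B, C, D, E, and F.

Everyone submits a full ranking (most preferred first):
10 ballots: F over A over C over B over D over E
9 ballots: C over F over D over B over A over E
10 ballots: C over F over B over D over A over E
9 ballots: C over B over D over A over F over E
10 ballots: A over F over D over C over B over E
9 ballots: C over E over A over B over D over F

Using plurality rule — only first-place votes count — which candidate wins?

C

First-place votes: A 10, B 0, C 37, D 0, E 0, F 10.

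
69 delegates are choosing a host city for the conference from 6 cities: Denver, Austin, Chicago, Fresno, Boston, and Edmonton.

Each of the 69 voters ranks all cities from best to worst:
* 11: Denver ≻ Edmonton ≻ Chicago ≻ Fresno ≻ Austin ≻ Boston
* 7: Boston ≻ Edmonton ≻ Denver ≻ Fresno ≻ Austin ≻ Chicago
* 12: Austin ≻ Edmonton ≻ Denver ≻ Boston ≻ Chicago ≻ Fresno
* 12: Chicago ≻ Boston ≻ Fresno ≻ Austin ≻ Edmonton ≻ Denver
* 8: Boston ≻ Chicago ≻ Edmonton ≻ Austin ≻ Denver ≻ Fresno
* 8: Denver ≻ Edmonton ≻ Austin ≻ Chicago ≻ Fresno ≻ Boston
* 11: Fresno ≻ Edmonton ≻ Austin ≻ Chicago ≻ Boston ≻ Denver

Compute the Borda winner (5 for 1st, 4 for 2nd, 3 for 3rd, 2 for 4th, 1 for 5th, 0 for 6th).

Edmonton

Denver: 11×5 + 7×3 + 12×3 + 12×0 + 8×1 + 8×5 + 11×0 = 160
Austin: 11×1 + 7×1 + 12×5 + 12×2 + 8×2 + 8×3 + 11×3 = 175
Chicago: 11×3 + 7×0 + 12×1 + 12×5 + 8×4 + 8×2 + 11×2 = 175
Fresno: 11×2 + 7×2 + 12×0 + 12×3 + 8×0 + 8×1 + 11×5 = 135
Boston: 11×0 + 7×5 + 12×2 + 12×4 + 8×5 + 8×0 + 11×1 = 158
Edmonton: 11×4 + 7×4 + 12×4 + 12×1 + 8×3 + 8×4 + 11×4 = 232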